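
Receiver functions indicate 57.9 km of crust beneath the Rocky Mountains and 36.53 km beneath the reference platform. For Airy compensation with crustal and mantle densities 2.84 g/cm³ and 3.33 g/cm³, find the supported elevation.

Excess crust Δ = 57.9 km − 36.53 km = 21.37 km, split between elevation h and root r with h + r = Δ.
Airy balance ρ_c h = (ρ_m − ρ_c) r gives r = h ρ_c/(ρ_m − ρ_c), so h (1 + ρ_c/(ρ_m − ρ_c)) = Δ, i.e. h = Δ (ρ_m − ρ_c)/ρ_m.
h = 21.37 km × 0.49/3.33 = 3.14 km.

3.14 km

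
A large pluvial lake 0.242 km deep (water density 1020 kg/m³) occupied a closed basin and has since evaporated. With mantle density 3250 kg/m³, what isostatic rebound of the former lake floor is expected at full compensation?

u = d ρ_w/ρ_m = 0.242 km × 1020/3250 = 0.076 km.

0.076 km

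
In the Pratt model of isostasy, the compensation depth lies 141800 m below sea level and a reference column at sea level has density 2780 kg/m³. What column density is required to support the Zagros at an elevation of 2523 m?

Pratt balance: ρ_ref D = ρ (D + h).
ρ = ρ_ref D/(D + h) = 2780 × 141800 m/(141800 m + 2523 m) = 2730 kg/m³.

2730 kg/m³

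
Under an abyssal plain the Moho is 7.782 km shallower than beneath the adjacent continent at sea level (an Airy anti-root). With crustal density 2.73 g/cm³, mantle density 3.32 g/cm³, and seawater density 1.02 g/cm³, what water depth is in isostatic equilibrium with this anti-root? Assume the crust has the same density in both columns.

Replacing a thickness d of crust by seawater at the top must be balanced by replacing crust with mantle at the base: d (ρ_c − ρ_w) = a (ρ_m − ρ_c).
d = a (ρ_m − ρ_c)/(ρ_c − ρ_w) = 7.782 km × 0.59/1.71 = 2.69 km.

2.69 km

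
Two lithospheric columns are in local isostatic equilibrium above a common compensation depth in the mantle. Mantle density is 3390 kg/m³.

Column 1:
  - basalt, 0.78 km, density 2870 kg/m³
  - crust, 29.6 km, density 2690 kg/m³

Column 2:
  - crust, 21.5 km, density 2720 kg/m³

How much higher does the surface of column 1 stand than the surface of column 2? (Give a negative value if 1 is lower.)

For any compensation level in the mantle, the mantle terms cancel and isostasy reduces to e = (Σt_1 − Σt_2) − (Σ(ρt)_1 − Σ(ρt)_2) / ρ_m.
Σt_1 = 30.38 km; Σt_2 = 21.5 km; Σ(ρt)_1 = 81862.6; Σ(ρt)_2 = 58480 (in km·kg/m³).
e = (30.38 − 21.5) − (81862.6 − 58480) / 3390 = 1.98 km.

1.98 km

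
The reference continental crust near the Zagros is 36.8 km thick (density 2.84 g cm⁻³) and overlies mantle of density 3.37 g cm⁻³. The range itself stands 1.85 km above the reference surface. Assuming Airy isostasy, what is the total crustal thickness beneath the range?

48.6 km

Root depth r = h ρ_c / (ρ_m − ρ_c) = 1.85 km × 2.84 / 0.53 = 9.913 km.
Total thickness = T + h + r = 36.8 km + 1.85 km + 9.913 km = 48.6 km.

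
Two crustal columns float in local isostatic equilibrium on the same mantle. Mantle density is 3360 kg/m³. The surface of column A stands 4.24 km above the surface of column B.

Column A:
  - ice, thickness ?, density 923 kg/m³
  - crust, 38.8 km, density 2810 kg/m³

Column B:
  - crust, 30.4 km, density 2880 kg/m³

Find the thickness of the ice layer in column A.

3.08 km

Take the compensation level at the base of the deeper column (depth z_c below the surface of column A) and equate Σ ρ_i t_i down to z_c; mantle fills any gap and the z_c terms cancel.
Column A: x×923 + 38.8×2810 + (z_c − 38.8 − x)×3360
Column B: 4.24×0 + 30.4×2880 + (z_c − 4.24 − 30.4)×3360
The z_c×3360 term appears on both sides and cancels. Collect the known terms of each column as K = Σ(ρt)_known − 3360 × (depth of known layers): K_A = 109028 − 3360×38.8 = −21340; K_B = 87552 − 3360×(4.24 + 30.4) = −28838.4.
Balance: K_A − x×(3360 − 923) = K_B, so x = (K_A − K_B)/(3360 − 923) = 7498.4/2437 = 3.08 km.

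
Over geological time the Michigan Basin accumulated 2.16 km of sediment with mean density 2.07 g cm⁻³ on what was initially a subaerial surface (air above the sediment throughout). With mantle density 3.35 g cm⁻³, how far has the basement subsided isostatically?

1.33 km

Subaerial load: s = t ρ_sed / ρ_m = 2.16 km × 2.07/3.35 = 1.33 km.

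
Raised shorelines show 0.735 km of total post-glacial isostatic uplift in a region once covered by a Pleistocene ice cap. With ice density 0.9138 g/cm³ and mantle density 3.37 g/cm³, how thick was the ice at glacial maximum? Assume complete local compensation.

u = t ρ_ice/ρ_m → t = u ρ_m/ρ_ice = 0.735 km × 3.37/0.9138 = 2.71 km.

2.71 km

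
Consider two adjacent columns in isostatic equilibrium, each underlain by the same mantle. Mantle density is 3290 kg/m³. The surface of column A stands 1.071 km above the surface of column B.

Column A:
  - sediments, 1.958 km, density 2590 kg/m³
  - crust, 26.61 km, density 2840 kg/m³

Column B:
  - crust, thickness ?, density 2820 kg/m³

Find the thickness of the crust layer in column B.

Take the compensation level at the base of the deeper column (depth z_c below the surface of column A) and equate Σ ρ_i t_i down to z_c; mantle fills any gap and the z_c terms cancel.
Column A: 1.958×2590 + 26.61×2840 + (z_c − 28.568)×3290
Column B: 1.071×0 + x×2820 + (z_c − 1.071 − 0 − x)×3290
The z_c×3290 term appears on both sides and cancels. Collect the known terms of each column as K = Σ(ρt)_known − 3290 × (depth of known layers): K_A = 80643.62 − 3290×28.568 = −13345.1; K_B = 0 − 3290×(1.071 + 0) = −3523.59.
Balance: K_A = K_B − x×(3290 − 2820), so x = (K_B − K_A)/(3290 − 2820) = 9821.51/470 = 20.9 km.

20.9 km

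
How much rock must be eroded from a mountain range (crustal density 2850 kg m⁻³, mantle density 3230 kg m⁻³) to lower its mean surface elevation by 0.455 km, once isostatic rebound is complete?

3.87 km

Net drop Δ = e − u = e − e ρ_c/ρ_m = e (ρ_m − ρ_c)/ρ_m.
e = Δ ρ_m/(ρ_m − ρ_c) = 0.455 km × 3230/380 = 3.87 km.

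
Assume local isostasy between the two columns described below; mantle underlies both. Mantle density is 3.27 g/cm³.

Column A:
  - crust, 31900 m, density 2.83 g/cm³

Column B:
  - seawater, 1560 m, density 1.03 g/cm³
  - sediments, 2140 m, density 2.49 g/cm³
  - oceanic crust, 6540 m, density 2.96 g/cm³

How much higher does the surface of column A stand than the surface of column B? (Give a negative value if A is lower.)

2090 m

For any compensation level in the mantle, the mantle terms cancel and isostasy reduces to e = (Σt_A − Σt_B) − (Σ(ρt)_A − Σ(ρt)_B) / ρ_m.
Σt_A = 31900 m; Σt_B = 10240 m; Σ(ρt)_A = 90277; Σ(ρt)_B = 26293.8 (in m·g/cm³).
e = (31900 − 10240) − (90277 − 26293.8) / 3.27 = 2090 m.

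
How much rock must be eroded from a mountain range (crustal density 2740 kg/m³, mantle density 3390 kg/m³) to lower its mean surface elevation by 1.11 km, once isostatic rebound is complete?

Net drop Δ = e − u = e − e ρ_c/ρ_m = e (ρ_m − ρ_c)/ρ_m.
e = Δ ρ_m/(ρ_m − ρ_c) = 1.11 km × 3390/650 = 5.79 km.

5.79 km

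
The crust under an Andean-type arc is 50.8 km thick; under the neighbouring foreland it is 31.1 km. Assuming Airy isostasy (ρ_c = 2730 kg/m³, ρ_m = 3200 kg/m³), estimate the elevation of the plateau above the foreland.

Excess crust Δ = 50.8 km − 31.1 km = 19.7 km, split between elevation h and root r with h + r = Δ.
Airy balance ρ_c h = (ρ_m − ρ_c) r gives r = h ρ_c/(ρ_m − ρ_c), so h (1 + ρ_c/(ρ_m − ρ_c)) = Δ, i.e. h = Δ (ρ_m − ρ_c)/ρ_m.
h = 19.7 km × 470/3200 = 2.89 km.

2.89 km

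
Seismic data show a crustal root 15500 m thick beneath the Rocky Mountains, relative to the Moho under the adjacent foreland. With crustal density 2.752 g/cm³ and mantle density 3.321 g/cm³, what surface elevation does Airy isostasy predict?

3200 m

Isostatic balance requires: ρ_c h = (ρ_m − ρ_c) r.
h = r (ρ_m − ρ_c) / ρ_c = 15500 m × (3.321 − 2.752) / 2.752 = 3200 m.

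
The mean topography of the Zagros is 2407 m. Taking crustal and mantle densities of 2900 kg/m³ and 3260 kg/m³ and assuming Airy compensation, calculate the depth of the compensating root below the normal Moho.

For local isostatic compensation: the weight of the topography is balanced by the buoyancy of the root, ρ_c h = (ρ_m − ρ_c) r.
r = h · ρ_c / (ρ_m − ρ_c) = 2407 m × 2900 / (3260 − 2900) = 19400 m.

19400 m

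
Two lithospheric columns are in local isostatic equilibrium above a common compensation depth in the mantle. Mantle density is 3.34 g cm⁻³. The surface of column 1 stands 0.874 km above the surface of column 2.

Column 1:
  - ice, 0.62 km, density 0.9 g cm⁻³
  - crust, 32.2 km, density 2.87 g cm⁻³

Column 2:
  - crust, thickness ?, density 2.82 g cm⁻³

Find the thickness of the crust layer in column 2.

26.4 km

Take the compensation level at the base of the deeper column (depth z_c below the surface of column 1) and equate Σ ρ_i t_i down to z_c; mantle fills any gap and the z_c terms cancel.
Column 1: 0.62×0.9 + 32.2×2.87 + (z_c − 32.82)×3.34
Column 2: 0.874×0 + x×2.82 + (z_c − 0.874 − 0 − x)×3.34
The z_c×3.34 term appears on both sides and cancels. Collect the known terms of each column as K = Σ(ρt)_known − 3.34 × (depth of known layers): K_1 = 92.972 − 3.34×32.82 = −16.6468; K_2 = 0 − 3.34×(0.874 + 0) = −2.91916.
Balance: K_1 = K_2 − x×(3.34 − 2.82), so x = (K_2 − K_1)/(3.34 − 2.82) = 13.7276/0.52 = 26.4 km.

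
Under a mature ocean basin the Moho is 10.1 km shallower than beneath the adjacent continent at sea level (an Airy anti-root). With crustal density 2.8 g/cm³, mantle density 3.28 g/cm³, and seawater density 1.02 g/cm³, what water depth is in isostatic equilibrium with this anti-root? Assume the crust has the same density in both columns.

2.72 km

Replacing a thickness d of crust by seawater at the top must be balanced by replacing crust with mantle at the base: d (ρ_c − ρ_w) = a (ρ_m − ρ_c).
d = a (ρ_m − ρ_c)/(ρ_c − ρ_w) = 10.1 km × 0.48/1.78 = 2.72 km.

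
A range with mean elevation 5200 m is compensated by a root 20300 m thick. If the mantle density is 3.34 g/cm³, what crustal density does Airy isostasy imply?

ρ_c h = (ρ_m − ρ_c) r → ρ_c (h + r) = ρ_m r → ρ_c = ρ_m r / (h + r).
ρ_c = 3.34 × 20300 m / (5200 m + 20300 m) = 2.66 g/cm³.

2.66 g/cm³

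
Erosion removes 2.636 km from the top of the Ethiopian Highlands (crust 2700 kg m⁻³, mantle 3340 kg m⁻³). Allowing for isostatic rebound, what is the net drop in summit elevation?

0.505 km

Rebound u = e ρ_c/ρ_m = 2.636 km × 2700/3340 = 2.131 km.
Net surface drop = e − u = 2.636 km − 2.131 km = e (ρ_m − ρ_c)/ρ_m = 0.505 km.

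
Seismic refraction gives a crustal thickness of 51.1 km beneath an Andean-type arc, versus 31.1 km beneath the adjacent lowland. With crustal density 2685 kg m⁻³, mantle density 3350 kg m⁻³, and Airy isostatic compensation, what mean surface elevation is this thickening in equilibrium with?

3.97 km

Excess crust Δ = 51.1 km − 31.1 km = 20 km, split between elevation h and root r with h + r = Δ.
Airy balance ρ_c h = (ρ_m − ρ_c) r gives r = h ρ_c/(ρ_m − ρ_c), so h (1 + ρ_c/(ρ_m − ρ_c)) = Δ, i.e. h = Δ (ρ_m − ρ_c)/ρ_m.
h = 20 km × 665/3350 = 3.97 km.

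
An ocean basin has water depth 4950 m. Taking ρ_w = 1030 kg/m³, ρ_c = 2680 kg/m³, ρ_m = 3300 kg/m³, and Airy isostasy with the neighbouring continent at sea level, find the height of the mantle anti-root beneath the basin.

13200 m

For local isostatic compensation: replacing crust with seawater at the top is compensated by replacing crust with mantle at the base: d (ρ_c − ρ_w) = a (ρ_m − ρ_c).
a = d (ρ_c − ρ_w)/(ρ_m − ρ_c) = 4950 m × 1650/620 = 13200 m.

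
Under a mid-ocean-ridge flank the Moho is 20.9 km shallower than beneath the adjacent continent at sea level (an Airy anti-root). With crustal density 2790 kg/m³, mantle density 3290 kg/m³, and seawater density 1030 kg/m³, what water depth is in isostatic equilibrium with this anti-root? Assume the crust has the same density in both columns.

Replacing a thickness d of crust by seawater at the top must be balanced by replacing crust with mantle at the base: d (ρ_c − ρ_w) = a (ρ_m − ρ_c).
d = a (ρ_m − ρ_c)/(ρ_c − ρ_w) = 20.9 km × 500/1760 = 5.94 km.

5.94 km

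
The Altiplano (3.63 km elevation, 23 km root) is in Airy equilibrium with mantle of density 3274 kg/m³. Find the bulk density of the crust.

ρ_c h = (ρ_m − ρ_c) r → ρ_c (h + r) = ρ_m r → ρ_c = ρ_m r / (h + r).
ρ_c = 3274 × 23 km / (3.63 km + 23 km) = 2830 kg/m³.

2830 kg/m³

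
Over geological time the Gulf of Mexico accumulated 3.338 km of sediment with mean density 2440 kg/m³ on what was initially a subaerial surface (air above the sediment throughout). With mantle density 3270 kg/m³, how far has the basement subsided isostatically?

2.49 km

Subaerial load: s = t ρ_sed / ρ_m = 3.338 km × 2440/3270 = 2.49 km.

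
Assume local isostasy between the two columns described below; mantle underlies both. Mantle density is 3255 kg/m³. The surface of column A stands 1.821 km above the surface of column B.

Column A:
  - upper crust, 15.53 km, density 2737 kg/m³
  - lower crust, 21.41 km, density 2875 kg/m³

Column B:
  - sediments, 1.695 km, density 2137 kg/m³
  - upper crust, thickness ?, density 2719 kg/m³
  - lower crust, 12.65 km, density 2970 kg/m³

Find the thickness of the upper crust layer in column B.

Take the compensation level at the base of the deeper column (depth z_c below the surface of column A) and equate Σ ρ_i t_i down to z_c; mantle fills any gap and the z_c terms cancel.
Column A: 15.53×2737 + 21.41×2875 + (z_c − 36.94)×3255
Column B: 1.821×0 + 1.695×2137 + x×2719 + 12.65×2970 + (z_c − 1.821 − 14.345 − x)×3255
The z_c×3255 term appears on both sides and cancels. Collect the known terms of each column as K = Σ(ρt)_known − 3255 × (depth of known layers): K_A = 104059.36 − 3255×36.94 = −16180.34; K_B = 41192.715 − 3255×(1.821 + 14.345) = −11427.615.
Balance: K_A = K_B − x×(3255 − 2719), so x = (K_B − K_A)/(3255 − 2719) = 4752.73/536 = 8.87 km.

8.87 km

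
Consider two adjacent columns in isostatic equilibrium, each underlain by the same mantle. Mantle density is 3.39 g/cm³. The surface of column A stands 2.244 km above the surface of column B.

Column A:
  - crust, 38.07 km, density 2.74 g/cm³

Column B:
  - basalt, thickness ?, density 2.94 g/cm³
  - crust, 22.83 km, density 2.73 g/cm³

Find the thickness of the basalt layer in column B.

Take the compensation level at the base of the deeper column (depth z_c below the surface of column A) and equate Σ ρ_i t_i down to z_c; mantle fills any gap and the z_c terms cancel.
Column A: 38.07×2.74 + (z_c − 38.07)×3.39
Column B: 2.244×0 + x×2.94 + 22.83×2.73 + (z_c − 2.244 − 22.83 − x)×3.39
The z_c×3.39 term appears on both sides and cancels. Collect the known terms of each column as K = Σ(ρt)_known − 3.39 × (depth of known layers): K_A = 104.3118 − 3.39×38.07 = −24.7455; K_B = 62.3259 − 3.39×(2.244 + 22.83) = −22.67496.
Balance: K_A = K_B − x×(3.39 − 2.94), so x = (K_B − K_A)/(3.39 − 2.94) = 2.07054/0.45 = 4.6 km.

4.6 km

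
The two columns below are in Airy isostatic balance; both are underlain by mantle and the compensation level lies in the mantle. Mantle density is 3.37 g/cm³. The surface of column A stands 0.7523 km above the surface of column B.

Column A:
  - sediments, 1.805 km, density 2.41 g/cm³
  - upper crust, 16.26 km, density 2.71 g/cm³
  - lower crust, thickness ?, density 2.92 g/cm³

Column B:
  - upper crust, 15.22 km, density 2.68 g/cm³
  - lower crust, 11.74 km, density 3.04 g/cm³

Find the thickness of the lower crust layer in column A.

Take the compensation level at the base of the deeper column (depth z_c below the surface of column A) and equate Σ ρ_i t_i down to z_c; mantle fills any gap and the z_c terms cancel.
Column A: 1.805×2.41 + 16.26×2.71 + x×2.92 + (z_c − 18.065 − x)×3.37
Column B: 0.7523×0 + 15.22×2.68 + 11.74×3.04 + (z_c − 0.7523 − 26.96)×3.37
The z_c×3.37 term appears on both sides and cancels. Collect the known terms of each column as K = Σ(ρt)_known − 3.37 × (depth of known layers): K_A = 48.41465 − 3.37×18.065 = −12.4644; K_B = 76.4792 − 3.37×(0.7523 + 26.96) = −16.911251.
Balance: K_A − x×(3.37 − 2.92) = K_B, so x = (K_A − K_B)/(3.37 − 2.92) = 4.44685/0.45 = 9.88 km.

9.88 km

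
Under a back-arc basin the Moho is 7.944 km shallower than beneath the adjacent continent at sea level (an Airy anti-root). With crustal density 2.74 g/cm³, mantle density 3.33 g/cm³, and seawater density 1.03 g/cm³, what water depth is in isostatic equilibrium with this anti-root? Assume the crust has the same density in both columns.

2.74 km

Replacing a thickness d of crust by seawater at the top must be balanced by replacing crust with mantle at the base: d (ρ_c − ρ_w) = a (ρ_m − ρ_c).
d = a (ρ_m − ρ_c)/(ρ_c − ρ_w) = 7.944 km × 0.59/1.71 = 2.74 km.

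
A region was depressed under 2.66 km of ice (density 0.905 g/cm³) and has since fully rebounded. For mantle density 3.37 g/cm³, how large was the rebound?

0.714 km

Removing the load lets mantle flow back in; uplift u satisfies ρ_ice t = ρ_m u.
u = t ρ_ice/ρ_m = 2.66 km × 0.905/3.37 = 0.714 km.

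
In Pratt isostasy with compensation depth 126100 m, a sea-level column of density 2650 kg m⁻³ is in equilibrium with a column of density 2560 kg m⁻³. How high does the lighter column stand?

4430 m

ρ_ref D = ρ (D + h) → h = D (ρ_ref − ρ)/ρ.
h = 126100 m × (2650 − 2560)/2560 = 4430 m.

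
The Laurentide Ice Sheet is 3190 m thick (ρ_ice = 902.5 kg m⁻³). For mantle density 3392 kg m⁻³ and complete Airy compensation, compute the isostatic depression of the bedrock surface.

Equating mass per unit area of the two columns: the ice load ρ_ice t is balanced by mantle displaced below, ρ_m s.
s = t ρ_ice / ρ_m = 3190 m × 902.5/3392 = 849 m.

849 m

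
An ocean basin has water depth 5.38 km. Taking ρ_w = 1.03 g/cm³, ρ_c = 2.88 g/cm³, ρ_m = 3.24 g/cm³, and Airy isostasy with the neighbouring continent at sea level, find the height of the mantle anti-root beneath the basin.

Equating mass per unit area of the two columns: replacing crust with seawater at the top is compensated by replacing crust with mantle at the base: d (ρ_c − ρ_w) = a (ρ_m − ρ_c).
a = d (ρ_c − ρ_w)/(ρ_m − ρ_c) = 5.38 km × 1.85/0.36 = 27.6 km.

27.6 km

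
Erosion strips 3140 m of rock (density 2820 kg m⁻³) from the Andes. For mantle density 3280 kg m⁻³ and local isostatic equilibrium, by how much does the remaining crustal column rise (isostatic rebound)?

Unloading: uplift u = e ρ_c/ρ_m = 3140 m × 2820/3280 = 2700 m.

2700 m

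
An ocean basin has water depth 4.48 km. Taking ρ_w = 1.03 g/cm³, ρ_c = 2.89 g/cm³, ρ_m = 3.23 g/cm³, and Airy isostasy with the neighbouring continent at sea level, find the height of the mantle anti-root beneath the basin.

In Airy isostatic equilibrium: replacing crust with seawater at the top is compensated by replacing crust with mantle at the base: d (ρ_c − ρ_w) = a (ρ_m − ρ_c).
a = d (ρ_c − ρ_w)/(ρ_m − ρ_c) = 4.48 km × 1.86/0.34 = 24.5 km.

24.5 km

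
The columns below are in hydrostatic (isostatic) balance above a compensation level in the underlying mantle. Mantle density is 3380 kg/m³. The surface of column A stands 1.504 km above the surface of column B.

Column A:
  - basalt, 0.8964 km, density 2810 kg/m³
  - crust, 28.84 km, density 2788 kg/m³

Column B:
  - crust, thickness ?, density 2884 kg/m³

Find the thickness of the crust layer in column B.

25.2 km

Take the compensation level at the base of the deeper column (depth z_c below the surface of column A) and equate Σ ρ_i t_i down to z_c; mantle fills any gap and the z_c terms cancel.
Column A: 0.8964×2810 + 28.84×2788 + (z_c − 29.7364)×3380
Column B: 1.504×0 + x×2884 + (z_c − 1.504 − 0 − x)×3380
The z_c×3380 term appears on both sides and cancels. Collect the known terms of each column as K = Σ(ρt)_known − 3380 × (depth of known layers): K_A = 82924.804 − 3380×29.7364 = −17584.228; K_B = 0 − 3380×(1.504 + 0) = −5083.52.
Balance: K_A = K_B − x×(3380 − 2884), so x = (K_B − K_A)/(3380 − 2884) = 12500.7/496 = 25.2 km.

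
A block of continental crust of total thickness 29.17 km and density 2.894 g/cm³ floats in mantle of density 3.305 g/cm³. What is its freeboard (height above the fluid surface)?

Floating equilibrium: submerged depth d = t ρ_obj/ρ_fluid = 29.17 km × 2.894/3.305 = 25.54 km.
Freeboard = t − d = 29.17 km − 25.54 km = 3.63 km.

3.63 km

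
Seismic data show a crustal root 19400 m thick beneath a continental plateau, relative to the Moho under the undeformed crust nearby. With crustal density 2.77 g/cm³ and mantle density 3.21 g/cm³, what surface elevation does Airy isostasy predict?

3080 m

For local isostatic compensation: ρ_c h = (ρ_m − ρ_c) r.
h = r (ρ_m − ρ_c) / ρ_c = 19400 m × (3.21 − 2.77) / 2.77 = 3080 m.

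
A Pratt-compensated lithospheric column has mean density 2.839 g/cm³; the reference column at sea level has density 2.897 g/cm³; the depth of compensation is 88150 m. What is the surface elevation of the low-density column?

ρ_ref D = ρ (D + h) → h = D (ρ_ref − ρ)/ρ.
h = 88150 m × (2.897 − 2.839)/2.839 = 1800 m.

1800 m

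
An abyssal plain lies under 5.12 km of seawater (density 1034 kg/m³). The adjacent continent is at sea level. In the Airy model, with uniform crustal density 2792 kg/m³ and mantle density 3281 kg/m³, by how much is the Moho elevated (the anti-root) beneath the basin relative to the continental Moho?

Isostatic balance requires: replacing crust with seawater at the top is compensated by replacing crust with mantle at the base: d (ρ_c − ρ_w) = a (ρ_m − ρ_c).
a = d (ρ_c − ρ_w)/(ρ_m − ρ_c) = 5.12 km × 1758/489 = 18.4 km.

18.4 km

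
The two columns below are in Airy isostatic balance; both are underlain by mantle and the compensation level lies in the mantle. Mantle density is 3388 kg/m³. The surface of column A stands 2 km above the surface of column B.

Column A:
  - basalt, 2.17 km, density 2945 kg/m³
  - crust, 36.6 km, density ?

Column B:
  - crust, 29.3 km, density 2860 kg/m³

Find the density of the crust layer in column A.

2810 kg/m³

Take the compensation level at the base of the deeper column (depth z_c below the surface of column A) and equate Σ ρ_i t_i down to z_c; mantle fills any gap and the z_c terms cancel.
Column A: 2.17×2945 + 36.6×ρ + (z_c − 38.77)×3388
Column B: 2×0 + 29.3×2860 + (z_c − 2 − 29.3)×3388
The z_c×3388 term appears on both sides and cancels. Collect the known terms of each column as K = Σ(ρt)_known − 3388 × (depth of known layers): K_A = 6390.65 − 3388×38.77 = −124962.11; K_B = 83798 − 3388×(2 + 29.3) = −22246.4.
Balance: K_A + 36.6×ρ = K_B, so ρ = (K_B − K_A)/36.6 = 102716/36.6 = 2810 kg/m³.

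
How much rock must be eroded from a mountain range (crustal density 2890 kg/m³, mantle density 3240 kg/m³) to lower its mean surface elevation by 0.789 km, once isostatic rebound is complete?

Net drop Δ = e − u = e − e ρ_c/ρ_m = e (ρ_m − ρ_c)/ρ_m.
e = Δ ρ_m/(ρ_m − ρ_c) = 0.789 km × 3240/350 = 7.3 km.

7.3 km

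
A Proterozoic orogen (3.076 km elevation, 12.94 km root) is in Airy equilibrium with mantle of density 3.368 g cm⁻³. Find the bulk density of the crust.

2.72 g cm⁻³

ρ_c h = (ρ_m − ρ_c) r → ρ_c (h + r) = ρ_m r → ρ_c = ρ_m r / (h + r).
ρ_c = 3.368 × 12.94 km / (3.076 km + 12.94 km) = 2.72 g cm⁻³.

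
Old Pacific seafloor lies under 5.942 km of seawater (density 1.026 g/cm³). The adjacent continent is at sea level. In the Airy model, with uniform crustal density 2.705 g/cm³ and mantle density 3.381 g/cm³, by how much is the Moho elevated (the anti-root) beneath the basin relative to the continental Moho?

14.8 km

By Archimedes' principle applied to the lithosphere: replacing crust with seawater at the top is compensated by replacing crust with mantle at the base: d (ρ_c − ρ_w) = a (ρ_m − ρ_c).
a = d (ρ_c − ρ_w)/(ρ_m − ρ_c) = 5.942 km × 1.679/0.676 = 14.8 km.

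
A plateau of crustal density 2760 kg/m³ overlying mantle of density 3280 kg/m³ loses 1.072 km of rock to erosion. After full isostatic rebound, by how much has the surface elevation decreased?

0.17 km

Rebound u = e ρ_c/ρ_m = 1.072 km × 2760/3280 = 0.902 km.
Net surface drop = e − u = 1.072 km − 0.902 km = e (ρ_m − ρ_c)/ρ_m = 0.17 km.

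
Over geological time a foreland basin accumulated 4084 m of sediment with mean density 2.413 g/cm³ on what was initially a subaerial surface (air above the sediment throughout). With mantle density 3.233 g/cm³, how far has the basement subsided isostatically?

3050 m

Subaerial load: s = t ρ_sed / ρ_m = 4084 m × 2.413/3.233 = 3050 m.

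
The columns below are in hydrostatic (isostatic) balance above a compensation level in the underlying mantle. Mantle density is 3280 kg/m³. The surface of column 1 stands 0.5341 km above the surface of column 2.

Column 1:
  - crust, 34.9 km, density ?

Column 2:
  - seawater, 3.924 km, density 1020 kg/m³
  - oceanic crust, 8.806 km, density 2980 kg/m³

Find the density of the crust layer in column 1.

2900 kg/m³

Take the compensation level at the base of the deeper column (depth z_c below the surface of column 1) and equate Σ ρ_i t_i down to z_c; mantle fills any gap and the z_c terms cancel.
Column 1: 34.9×ρ + (z_c − 34.9)×3280
Column 2: 0.5341×0 + 3.924×1020 + 8.806×2980 + (z_c − 0.5341 − 12.73)×3280
The z_c×3280 term appears on both sides and cancels. Collect the known terms of each column as K = Σ(ρt)_known − 3280 × (depth of known layers): K_1 = 0 − 3280×34.9 = −114472; K_2 = 30244.36 − 3280×(0.5341 + 12.73) = −13261.888.
Balance: K_1 + 34.9×ρ = K_2, so ρ = (K_2 − K_1)/34.9 = 101210/34.9 = 2900 kg/m³.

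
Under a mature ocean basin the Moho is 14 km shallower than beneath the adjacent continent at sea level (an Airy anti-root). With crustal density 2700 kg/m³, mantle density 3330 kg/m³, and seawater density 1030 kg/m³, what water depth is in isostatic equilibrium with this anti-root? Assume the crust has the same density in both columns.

Replacing a thickness d of crust by seawater at the top must be balanced by replacing crust with mantle at the base: d (ρ_c − ρ_w) = a (ρ_m − ρ_c).
d = a (ρ_m − ρ_c)/(ρ_c − ρ_w) = 14 km × 630/1670 = 5.28 km.

5.28 km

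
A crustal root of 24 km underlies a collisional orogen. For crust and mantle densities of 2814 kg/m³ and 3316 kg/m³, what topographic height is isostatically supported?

4.28 km

By Archimedes' principle applied to the lithosphere: ρ_c h = (ρ_m − ρ_c) r.
h = r (ρ_m − ρ_c) / ρ_c = 24 km × (3316 − 2814) / 2814 = 4.28 km.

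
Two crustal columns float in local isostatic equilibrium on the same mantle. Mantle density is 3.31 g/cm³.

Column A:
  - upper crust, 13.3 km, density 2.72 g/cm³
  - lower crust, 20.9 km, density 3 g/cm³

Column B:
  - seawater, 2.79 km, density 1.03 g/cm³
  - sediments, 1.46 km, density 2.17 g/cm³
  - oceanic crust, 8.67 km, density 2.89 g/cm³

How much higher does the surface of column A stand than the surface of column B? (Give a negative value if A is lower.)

0.803 km

For any compensation level in the mantle, the mantle terms cancel and isostasy reduces to e = (Σt_A − Σt_B) − (Σ(ρt)_A − Σ(ρt)_B) / ρ_m.
Σt_A = 34.2 km; Σt_B = 12.92 km; Σ(ρt)_A = 98.876; Σ(ρt)_B = 31.0982 (in km·g/cm³).
e = (34.2 − 12.92) − (98.876 − 31.0982) / 3.31 = 0.803 km.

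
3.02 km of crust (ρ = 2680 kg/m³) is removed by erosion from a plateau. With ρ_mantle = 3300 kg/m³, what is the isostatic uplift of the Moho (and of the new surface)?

Unloading: uplift u = e ρ_c/ρ_m = 3.02 km × 2680/3300 = 2.45 km.

2.45 km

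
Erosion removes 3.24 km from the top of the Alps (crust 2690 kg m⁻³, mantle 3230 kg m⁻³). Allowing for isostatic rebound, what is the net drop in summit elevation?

Rebound u = e ρ_c/ρ_m = 3.24 km × 2690/3230 = 2.698 km.
Net surface drop = e − u = 3.24 km − 2.698 km = e (ρ_m − ρ_c)/ρ_m = 0.542 km.

0.542 km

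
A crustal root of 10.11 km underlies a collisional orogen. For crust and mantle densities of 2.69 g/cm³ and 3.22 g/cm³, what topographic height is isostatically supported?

1.99 km

Balancing pressure at the compensation depth: ρ_c h = (ρ_m − ρ_c) r.
h = r (ρ_m − ρ_c) / ρ_c = 10.11 km × (3.22 − 2.69) / 2.69 = 1.99 km.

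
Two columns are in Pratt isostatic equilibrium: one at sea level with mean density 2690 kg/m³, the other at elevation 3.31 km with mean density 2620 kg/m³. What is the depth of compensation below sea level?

ρ_ref D = ρ (D + h) → D (ρ_ref − ρ) = ρ h.
D = ρ h/(ρ_ref − ρ) = 2620 × 3.31 km/(2690 − 2620) = 124 km.

124 km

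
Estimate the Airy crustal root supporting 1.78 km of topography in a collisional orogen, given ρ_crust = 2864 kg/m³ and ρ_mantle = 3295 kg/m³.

11.8 km

In Airy isostatic equilibrium: the weight of the topography is balanced by the buoyancy of the root, ρ_c h = (ρ_m − ρ_c) r.
r = h · ρ_c / (ρ_m − ρ_c) = 1.78 km × 2864 / (3295 − 2864) = 11.8 km.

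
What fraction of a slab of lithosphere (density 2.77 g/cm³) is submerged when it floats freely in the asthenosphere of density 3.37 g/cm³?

0.822

Submerged fraction = ρ_obj/ρ_fluid = 2.77/3.37 = 0.822.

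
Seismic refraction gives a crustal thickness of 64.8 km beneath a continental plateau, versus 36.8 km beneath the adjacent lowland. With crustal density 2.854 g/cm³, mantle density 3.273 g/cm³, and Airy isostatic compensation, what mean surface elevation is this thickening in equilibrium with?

Excess crust Δ = 64.8 km − 36.8 km = 28 km, split between elevation h and root r with h + r = Δ.
Airy balance ρ_c h = (ρ_m − ρ_c) r gives r = h ρ_c/(ρ_m − ρ_c), so h (1 + ρ_c/(ρ_m − ρ_c)) = Δ, i.e. h = Δ (ρ_m − ρ_c)/ρ_m.
h = 28 km × 0.419/3.273 = 3.58 km.

3.58 km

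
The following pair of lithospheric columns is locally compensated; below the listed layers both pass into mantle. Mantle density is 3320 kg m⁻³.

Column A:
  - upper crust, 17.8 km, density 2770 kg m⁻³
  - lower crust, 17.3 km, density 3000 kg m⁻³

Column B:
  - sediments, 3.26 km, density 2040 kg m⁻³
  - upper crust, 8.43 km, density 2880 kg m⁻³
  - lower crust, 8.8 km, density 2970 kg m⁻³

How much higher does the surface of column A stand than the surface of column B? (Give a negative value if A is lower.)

For any compensation level in the mantle, the mantle terms cancel and isostasy reduces to e = (Σt_A − Σt_B) − (Σ(ρt)_A − Σ(ρt)_B) / ρ_m.
Σt_A = 35.1 km; Σt_B = 20.49 km; Σ(ρt)_A = 101206; Σ(ρt)_B = 57064.8 (in km·kg m⁻³).
e = (35.1 − 20.49) − (101206 − 57064.8) / 3320 = 1.31 km.

1.31 km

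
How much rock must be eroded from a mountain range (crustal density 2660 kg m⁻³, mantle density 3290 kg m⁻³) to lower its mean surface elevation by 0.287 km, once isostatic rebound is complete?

1.5 km

Net drop Δ = e − u = e − e ρ_c/ρ_m = e (ρ_m − ρ_c)/ρ_m.
e = Δ ρ_m/(ρ_m − ρ_c) = 0.287 km × 3290/630 = 1.5 km.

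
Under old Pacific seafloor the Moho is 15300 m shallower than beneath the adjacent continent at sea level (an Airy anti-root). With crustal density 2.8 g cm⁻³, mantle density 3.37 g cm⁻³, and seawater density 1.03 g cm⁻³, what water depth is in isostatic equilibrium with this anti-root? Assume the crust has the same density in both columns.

Replacing a thickness d of crust by seawater at the top must be balanced by replacing crust with mantle at the base: d (ρ_c − ρ_w) = a (ρ_m − ρ_c).
d = a (ρ_m − ρ_c)/(ρ_c − ρ_w) = 15300 m × 0.57/1.77 = 4930 m.

4930 m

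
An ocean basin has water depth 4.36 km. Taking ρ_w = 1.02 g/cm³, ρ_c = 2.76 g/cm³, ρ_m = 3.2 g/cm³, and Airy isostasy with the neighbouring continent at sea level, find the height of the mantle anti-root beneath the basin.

17.2 km

For local isostatic compensation: replacing crust with seawater at the top is compensated by replacing crust with mantle at the base: d (ρ_c − ρ_w) = a (ρ_m − ρ_c).
a = d (ρ_c − ρ_w)/(ρ_m − ρ_c) = 4.36 km × 1.74/0.44 = 17.2 km.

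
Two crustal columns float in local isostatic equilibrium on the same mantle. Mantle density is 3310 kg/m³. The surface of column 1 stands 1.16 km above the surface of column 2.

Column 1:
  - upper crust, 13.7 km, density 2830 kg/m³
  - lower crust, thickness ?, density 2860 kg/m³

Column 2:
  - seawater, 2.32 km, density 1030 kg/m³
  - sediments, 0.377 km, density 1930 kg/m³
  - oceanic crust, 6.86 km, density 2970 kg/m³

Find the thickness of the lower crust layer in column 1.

12 km

Take the compensation level at the base of the deeper column (depth z_c below the surface of column 1) and equate Σ ρ_i t_i down to z_c; mantle fills any gap and the z_c terms cancel.
Column 1: 13.7×2830 + x×2860 + (z_c − 13.7 − x)×3310
Column 2: 1.16×0 + 2.32×1030 + 0.377×1930 + 6.86×2970 + (z_c − 1.16 − 9.557)×3310
The z_c×3310 term appears on both sides and cancels. Collect the known terms of each column as K = Σ(ρt)_known − 3310 × (depth of known layers): K_1 = 38771 − 3310×13.7 = −6576; K_2 = 23491.41 − 3310×(1.16 + 9.557) = −11981.86.
Balance: K_1 − x×(3310 − 2860) = K_2, so x = (K_1 − K_2)/(3310 − 2860) = 5405.86/450 = 12 km.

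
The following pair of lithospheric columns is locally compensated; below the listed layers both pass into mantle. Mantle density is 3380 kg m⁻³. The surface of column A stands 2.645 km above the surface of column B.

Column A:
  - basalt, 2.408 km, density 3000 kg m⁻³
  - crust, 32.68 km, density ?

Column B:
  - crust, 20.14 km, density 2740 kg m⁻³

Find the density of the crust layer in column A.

Take the compensation level at the base of the deeper column (depth z_c below the surface of column A) and equate Σ ρ_i t_i down to z_c; mantle fills any gap and the z_c terms cancel.
Column A: 2.408×3000 + 32.68×ρ + (z_c − 35.088)×3380
Column B: 2.645×0 + 20.14×2740 + (z_c − 2.645 − 20.14)×3380
The z_c×3380 term appears on both sides and cancels. Collect the known terms of each column as K = Σ(ρt)_known − 3380 × (depth of known layers): K_A = 7224 − 3380×35.088 = −111373.44; K_B = 55183.6 − 3380×(2.645 + 20.14) = −21829.7.
Balance: K_A + 32.68×ρ = K_B, so ρ = (K_B − K_A)/32.68 = 89543.7/32.68 = 2740 kg m⁻³.

2740 kg m⁻³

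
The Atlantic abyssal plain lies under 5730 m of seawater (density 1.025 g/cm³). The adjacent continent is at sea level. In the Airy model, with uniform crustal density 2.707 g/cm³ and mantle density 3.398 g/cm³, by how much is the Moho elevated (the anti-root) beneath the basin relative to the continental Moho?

13900 m

Balancing pressure at the compensation depth: replacing crust with seawater at the top is compensated by replacing crust with mantle at the base: d (ρ_c − ρ_w) = a (ρ_m − ρ_c).
a = d (ρ_c − ρ_w)/(ρ_m − ρ_c) = 5730 m × 1.682/0.691 = 13900 m.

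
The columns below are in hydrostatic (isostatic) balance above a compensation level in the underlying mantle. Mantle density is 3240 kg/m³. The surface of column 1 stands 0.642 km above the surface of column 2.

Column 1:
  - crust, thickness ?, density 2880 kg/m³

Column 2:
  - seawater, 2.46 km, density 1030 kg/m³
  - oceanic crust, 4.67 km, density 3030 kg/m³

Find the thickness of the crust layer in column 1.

Take the compensation level at the base of the deeper column (depth z_c below the surface of column 1) and equate Σ ρ_i t_i down to z_c; mantle fills any gap and the z_c terms cancel.
Column 1: x×2880 + (z_c − 0 − x)×3240
Column 2: 0.642×0 + 2.46×1030 + 4.67×3030 + (z_c − 0.642 − 7.13)×3240
The z_c×3240 term appears on both sides and cancels. Collect the known terms of each column as K = Σ(ρt)_known − 3240 × (depth of known layers): K_1 = 0 − 3240×0 = 0; K_2 = 16683.9 − 3240×(0.642 + 7.13) = −8497.38.
Balance: K_1 − x×(3240 − 2880) = K_2, so x = (K_1 − K_2)/(3240 − 2880) = 8497.38/360 = 23.6 km.

23.6 km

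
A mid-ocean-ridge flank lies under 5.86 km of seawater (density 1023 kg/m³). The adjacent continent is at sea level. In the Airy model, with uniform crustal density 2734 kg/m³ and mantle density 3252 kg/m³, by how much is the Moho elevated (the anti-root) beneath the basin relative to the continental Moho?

By Archimedes' principle applied to the lithosphere: replacing crust with seawater at the top is compensated by replacing crust with mantle at the base: d (ρ_c − ρ_w) = a (ρ_m − ρ_c).
a = d (ρ_c − ρ_w)/(ρ_m − ρ_c) = 5.86 km × 1711/518 = 19.4 km.

19.4 km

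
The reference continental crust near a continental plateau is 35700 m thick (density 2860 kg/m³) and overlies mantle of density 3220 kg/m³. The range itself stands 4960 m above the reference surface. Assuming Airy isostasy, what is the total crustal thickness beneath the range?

80100 m

Root depth r = h ρ_c / (ρ_m − ρ_c) = 4960 m × 2860 / 360 = 39400 m.
Total thickness = T + h + r = 35700 m + 4960 m + 39400 m = 80100 m.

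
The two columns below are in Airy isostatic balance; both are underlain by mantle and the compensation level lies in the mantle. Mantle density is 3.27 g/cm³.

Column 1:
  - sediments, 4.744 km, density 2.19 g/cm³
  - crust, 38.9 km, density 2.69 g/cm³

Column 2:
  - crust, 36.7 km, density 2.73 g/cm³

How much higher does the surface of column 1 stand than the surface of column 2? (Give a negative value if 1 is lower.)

2.41 km

For any compensation level in the mantle, the mantle terms cancel and isostasy reduces to e = (Σt_1 − Σt_2) − (Σ(ρt)_1 − Σ(ρt)_2) / ρ_m.
Σt_1 = 43.644 km; Σt_2 = 36.7 km; Σ(ρt)_1 = 115.03036; Σ(ρt)_2 = 100.191 (in km·g/cm³).
e = (43.644 − 36.7) − (115.03036 − 100.191) / 3.27 = 2.41 km.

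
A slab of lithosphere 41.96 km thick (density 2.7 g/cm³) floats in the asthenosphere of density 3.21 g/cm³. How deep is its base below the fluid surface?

Draft d = t ρ_obj/ρ_fluid = 41.96 km × 2.7/3.21 = 35.3 km.

35.3 km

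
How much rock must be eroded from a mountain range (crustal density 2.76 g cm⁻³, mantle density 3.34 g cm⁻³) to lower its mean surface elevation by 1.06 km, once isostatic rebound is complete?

Net drop Δ = e − u = e − e ρ_c/ρ_m = e (ρ_m − ρ_c)/ρ_m.
e = Δ ρ_m/(ρ_m − ρ_c) = 1.06 km × 3.34/0.58 = 6.1 km.

6.1 km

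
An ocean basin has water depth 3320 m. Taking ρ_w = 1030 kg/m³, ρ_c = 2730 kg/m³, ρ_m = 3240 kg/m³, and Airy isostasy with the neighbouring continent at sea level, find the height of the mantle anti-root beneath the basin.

Balancing pressure at the compensation depth: replacing crust with seawater at the top is compensated by replacing crust with mantle at the base: d (ρ_c − ρ_w) = a (ρ_m − ρ_c).
a = d (ρ_c − ρ_w)/(ρ_m − ρ_c) = 3320 m × 1700/510 = 11100 m.

11100 m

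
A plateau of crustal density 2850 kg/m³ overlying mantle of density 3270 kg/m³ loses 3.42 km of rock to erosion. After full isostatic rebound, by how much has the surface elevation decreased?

0.439 km

Rebound u = e ρ_c/ρ_m = 3.42 km × 2850/3270 = 2.981 km.
Net surface drop = e − u = 3.42 km − 2.981 km = e (ρ_m − ρ_c)/ρ_m = 0.439 km.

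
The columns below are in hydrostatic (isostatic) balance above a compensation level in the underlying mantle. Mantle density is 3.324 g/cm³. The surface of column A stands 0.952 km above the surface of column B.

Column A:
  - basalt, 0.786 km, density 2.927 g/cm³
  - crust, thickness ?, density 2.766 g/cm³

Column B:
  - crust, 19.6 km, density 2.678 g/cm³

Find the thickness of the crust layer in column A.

27.8 km

Take the compensation level at the base of the deeper column (depth z_c below the surface of column A) and equate Σ ρ_i t_i down to z_c; mantle fills any gap and the z_c terms cancel.
Column A: 0.786×2.927 + x×2.766 + (z_c − 0.786 − x)×3.324
Column B: 0.952×0 + 19.6×2.678 + (z_c − 0.952 − 19.6)×3.324
The z_c×3.324 term appears on both sides and cancels. Collect the known terms of each column as K = Σ(ρt)_known − 3.324 × (depth of known layers): K_A = 2.300622 − 3.324×0.786 = −0.312042; K_B = 52.4888 − 3.324×(0.952 + 19.6) = −15.826048.
Balance: K_A − x×(3.324 − 2.766) = K_B, so x = (K_A − K_B)/(3.324 − 2.766) = 15.514/0.558 = 27.8 km.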